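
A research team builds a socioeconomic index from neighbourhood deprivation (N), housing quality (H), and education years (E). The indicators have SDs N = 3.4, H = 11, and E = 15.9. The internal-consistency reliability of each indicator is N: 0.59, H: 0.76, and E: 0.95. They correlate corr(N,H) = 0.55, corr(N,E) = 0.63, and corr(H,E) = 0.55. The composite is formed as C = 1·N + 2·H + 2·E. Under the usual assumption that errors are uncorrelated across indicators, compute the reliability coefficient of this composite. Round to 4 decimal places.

0.9313

Var(C) = 3.4² + 2²·11² + 2²·15.9² + 2·[2·3.4·11·0.55 + 2·3.4·15.9·0.63 + 4·11·15.9·0.55] = 1506.8 + 988.071 = 2494.87.
Because errors are independent across components, Cov(Tᵢ,Tⱼ) = Cov(Xᵢ,Xⱼ); the off-diagonal part of the true-score variance is the same as above.
True-score variance = [3.4²·0.59 + 2²·11²·0.76 + 2²·15.9²·0.95] + 988.071 = 1335.34 + 988.071 = 2323.41.
Reliability = 2323.41 / 2494.87 = 0.9313.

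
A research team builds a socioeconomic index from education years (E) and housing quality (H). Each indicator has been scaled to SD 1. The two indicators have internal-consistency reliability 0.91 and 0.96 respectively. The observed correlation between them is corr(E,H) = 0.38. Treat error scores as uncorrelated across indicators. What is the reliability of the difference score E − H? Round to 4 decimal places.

Var(E−H) = 1 + 1 − 2·0.38 = 2 − 0.76 = 1.24.
Under uncorrelated errors the observed covariances equal the true-score covariances, so only the own-variance terms attenuate.
True-score variance = [0.91 + 0.96] − 0.76 = 1.87 − 0.76 = 1.11.
Reliability = 1.11 / 1.24 = 0.8952.

0.8952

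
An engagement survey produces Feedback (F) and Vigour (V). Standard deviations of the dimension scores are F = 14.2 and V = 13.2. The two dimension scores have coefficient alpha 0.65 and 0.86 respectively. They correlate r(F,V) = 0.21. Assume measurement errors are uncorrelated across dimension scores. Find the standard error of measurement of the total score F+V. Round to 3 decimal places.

Var(total) = 375.88 + 78.7248 = 454.605.
True-score variance = 280.912 + 78.7248 = 359.637, so reliability = 0.7911.
Error variance = 454.605 − 359.637 = 94.9676; SEM = √94.9676 = 9.745.

9.745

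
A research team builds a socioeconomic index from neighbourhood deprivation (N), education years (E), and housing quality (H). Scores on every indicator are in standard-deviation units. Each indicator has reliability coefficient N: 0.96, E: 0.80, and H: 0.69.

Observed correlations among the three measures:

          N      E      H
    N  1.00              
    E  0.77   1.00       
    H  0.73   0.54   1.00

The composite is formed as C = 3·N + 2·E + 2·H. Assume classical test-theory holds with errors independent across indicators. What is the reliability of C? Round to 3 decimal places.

Var(C) = 3² + 2² + 2² + 2·[6·0.77 + 6·0.73 + 4·0.54] = 17 + 22.32 = 39.32.
With uncorrelated errors the cross-covariances are all true-score covariance, so they carry over unchanged; only the diagonal terms shrink to ρᵢσᵢ².
True-score variance = [3²·0.96 + 2²·0.80 + 2²·0.69] + 22.32 = 14.6 + 22.32 = 36.92.
Reliability = 36.92 / 39.32 = 0.939.

0.939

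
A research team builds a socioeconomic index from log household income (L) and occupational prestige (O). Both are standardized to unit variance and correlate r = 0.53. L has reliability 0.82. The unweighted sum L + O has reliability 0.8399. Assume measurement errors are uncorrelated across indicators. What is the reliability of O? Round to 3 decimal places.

0.690

Var(L+O) = 2 + 2·0.53 = 3.060.
True-score variance = ρ_L + ρ_O + 2·0.53, so 0.8399 = (0.82 + ρ_O + 1.06) / 3.060.
ρ_O = 0.8399·3.060 − 0.82 − 1.06 = 0.690.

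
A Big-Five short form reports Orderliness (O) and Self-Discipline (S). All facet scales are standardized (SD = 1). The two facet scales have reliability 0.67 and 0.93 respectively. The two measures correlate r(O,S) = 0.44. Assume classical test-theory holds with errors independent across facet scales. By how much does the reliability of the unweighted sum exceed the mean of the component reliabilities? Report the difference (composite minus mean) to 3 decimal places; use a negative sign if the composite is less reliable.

0.061

Var(sum) = 2 + 0.88 = 2.88; true-score variance = 1.6 + 0.88 = 2.48; composite reliability = 0.8611.
Mean component reliability = 0.8000.
Difference = 0.8611 − 0.8000 = 0.061.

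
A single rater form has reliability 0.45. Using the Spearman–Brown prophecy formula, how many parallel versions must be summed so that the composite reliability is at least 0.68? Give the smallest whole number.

3

k ≥ ρ*(1−ρ₁)/(ρ₁(1−ρ*)) = 0.68·0.55 / (0.45·0.32) = 2.597.
Smallest integer k = 3.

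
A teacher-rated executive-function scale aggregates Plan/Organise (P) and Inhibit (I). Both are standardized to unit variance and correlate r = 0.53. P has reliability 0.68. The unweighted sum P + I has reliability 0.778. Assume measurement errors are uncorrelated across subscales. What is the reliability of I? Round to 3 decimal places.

0.641

Var(P+I) = 2 + 2·0.53 = 3.060.
True-score variance = ρ_P + ρ_I + 2·0.53, so 0.778 = (0.68 + ρ_I + 1.06) / 3.060.
ρ_I = 0.778·3.060 − 0.68 − 1.06 = 0.641.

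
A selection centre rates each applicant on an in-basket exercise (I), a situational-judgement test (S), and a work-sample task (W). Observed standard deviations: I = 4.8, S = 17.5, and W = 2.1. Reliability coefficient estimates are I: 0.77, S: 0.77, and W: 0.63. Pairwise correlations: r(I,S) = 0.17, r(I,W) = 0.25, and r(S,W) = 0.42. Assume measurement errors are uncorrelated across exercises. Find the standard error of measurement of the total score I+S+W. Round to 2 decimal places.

Var(total) = 333.7 + 64.47 = 398.17.
True-score variance = 256.332 + 64.47 = 320.802, so reliability = 0.8057.
Error variance = 398.17 − 320.802 = 77.3684; SEM = √77.3684 = 8.80.

8.80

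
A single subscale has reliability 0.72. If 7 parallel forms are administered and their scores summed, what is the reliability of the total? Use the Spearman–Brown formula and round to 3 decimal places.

0.947

ρ_k = kρ / (1 + (k−1)ρ) = 7·0.72 / (1 + 6·0.72) = 5.040 / 5.320 = 0.947.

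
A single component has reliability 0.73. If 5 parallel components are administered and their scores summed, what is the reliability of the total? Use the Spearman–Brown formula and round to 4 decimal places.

ρ_k = kρ / (1 + (k−1)ρ) = 5·0.73 / (1 + 4·0.73) = 3.650 / 3.920 = 0.9311.

0.9311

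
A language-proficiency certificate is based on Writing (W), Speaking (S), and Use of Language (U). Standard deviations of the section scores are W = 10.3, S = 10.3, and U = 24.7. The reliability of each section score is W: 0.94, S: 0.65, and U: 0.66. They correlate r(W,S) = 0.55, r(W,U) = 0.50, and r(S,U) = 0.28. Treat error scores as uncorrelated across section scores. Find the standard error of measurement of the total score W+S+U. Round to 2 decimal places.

15.84

Var(total) = 822.27 + 513.579 = 1335.85.
True-score variance = 571.342 + 513.579 = 1084.92, so reliability = 0.8122.
Error variance = 1335.85 − 1084.92 = 250.928; SEM = √250.928 = 15.84.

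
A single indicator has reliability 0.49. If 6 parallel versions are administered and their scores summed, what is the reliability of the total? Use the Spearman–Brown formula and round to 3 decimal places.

0.852

ρ_k = kρ / (1 + (k−1)ρ) = 6·0.49 / (1 + 5·0.49) = 2.940 / 3.450 = 0.852.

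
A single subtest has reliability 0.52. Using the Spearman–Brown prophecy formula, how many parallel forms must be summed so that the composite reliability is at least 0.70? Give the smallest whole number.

3

k ≥ ρ*(1−ρ₁)/(ρ₁(1−ρ*)) = 0.70·0.48 / (0.52·0.30) = 2.154.
Smallest integer k = 3.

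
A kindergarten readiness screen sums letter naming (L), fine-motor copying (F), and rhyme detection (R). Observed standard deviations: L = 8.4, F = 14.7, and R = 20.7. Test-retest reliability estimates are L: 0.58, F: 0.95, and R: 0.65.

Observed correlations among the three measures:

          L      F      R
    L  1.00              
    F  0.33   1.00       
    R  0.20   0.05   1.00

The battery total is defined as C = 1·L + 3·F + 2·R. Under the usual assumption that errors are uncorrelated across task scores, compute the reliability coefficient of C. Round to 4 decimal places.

0.8308

Var(C) = 8.4² + 3²·14.7² + 2²·20.7² + 2·[3·8.4·14.7·0.33 + 2·8.4·20.7·0.20 + 6·14.7·20.7·0.05] = 3729.33 + 566.168 = 4295.5.
With uncorrelated errors the cross-covariances are all true-score covariance, so they carry over unchanged; only the diagonal terms shrink to ρᵢσᵢ².
True-score variance = [8.4²·0.58 + 3²·14.7²·0.95 + 2²·20.7²·0.65] + 566.168 = 3002.57 + 566.168 = 3568.74.
Reliability = 3568.74 / 4295.5 = 0.8308.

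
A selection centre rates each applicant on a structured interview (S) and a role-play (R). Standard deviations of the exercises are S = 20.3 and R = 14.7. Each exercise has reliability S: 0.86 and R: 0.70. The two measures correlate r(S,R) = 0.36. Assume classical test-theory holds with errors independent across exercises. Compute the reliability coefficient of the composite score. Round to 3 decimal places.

0.855

Var(S+R) = 20.3² + 14.7² + 2·[20.3·14.7·0.36] = 628.18 + 214.855 = 843.035.
Because errors are independent across components, Cov(Tᵢ,Tⱼ) = Cov(Xᵢ,Xⱼ); the off-diagonal part of the true-score variance is the same as above.
True-score variance = [20.3²·0.86 + 14.7²·0.70] + 214.855 = 505.66 + 214.855 = 720.516.
Reliability = 720.516 / 843.035 = 0.855.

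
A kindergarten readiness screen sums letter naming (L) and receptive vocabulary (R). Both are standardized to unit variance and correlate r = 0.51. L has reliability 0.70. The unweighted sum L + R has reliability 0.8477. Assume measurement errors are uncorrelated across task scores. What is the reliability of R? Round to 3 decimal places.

0.840

Var(L+R) = 2 + 2·0.51 = 3.020.
True-score variance = ρ_L + ρ_R + 2·0.51, so 0.8477 = (0.70 + ρ_R + 1.02) / 3.020.
ρ_R = 0.8477·3.020 − 0.70 − 1.02 = 0.840.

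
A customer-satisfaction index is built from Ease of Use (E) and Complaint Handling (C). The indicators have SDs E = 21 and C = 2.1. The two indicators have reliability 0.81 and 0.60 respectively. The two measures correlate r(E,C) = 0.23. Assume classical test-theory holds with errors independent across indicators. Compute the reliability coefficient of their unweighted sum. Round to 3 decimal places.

0.816

Var(E+C) = 21² + 2.1² + 2·[21·2.1·0.23] = 445.41 + 20.286 = 465.696.
With uncorrelated errors the cross-covariances are all true-score covariance, so they carry over unchanged; only the diagonal terms shrink to ρᵢσᵢ².
True-score variance = [21²·0.81 + 2.1²·0.60] + 20.286 = 359.856 + 20.286 = 380.142.
Reliability = 380.142 / 465.696 = 0.816.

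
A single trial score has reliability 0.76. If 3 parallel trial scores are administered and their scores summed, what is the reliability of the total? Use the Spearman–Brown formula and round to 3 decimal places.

0.905

ρ_k = kρ / (1 + (k−1)ρ) = 3·0.76 / (1 + 2·0.76) = 2.280 / 2.520 = 0.905.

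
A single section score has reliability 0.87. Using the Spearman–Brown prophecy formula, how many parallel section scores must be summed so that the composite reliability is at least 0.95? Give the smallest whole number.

3

k ≥ ρ*(1−ρ₁)/(ρ₁(1−ρ*)) = 0.95·0.13 / (0.87·0.05) = 2.839.
Smallest integer k = 3.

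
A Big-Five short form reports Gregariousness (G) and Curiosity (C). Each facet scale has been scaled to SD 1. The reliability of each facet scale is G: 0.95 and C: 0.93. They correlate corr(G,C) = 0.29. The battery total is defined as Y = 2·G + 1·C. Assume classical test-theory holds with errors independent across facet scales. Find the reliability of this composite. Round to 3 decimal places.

0.956

Var(Y) = 2² + 1 + 2·[2·0.29] = 5 + 1.16 = 6.16.
With uncorrelated errors the cross-covariances are all true-score covariance, so they carry over unchanged; only the diagonal terms shrink to ρᵢσᵢ².
True-score variance = [2²·0.95 + 0.93] + 1.16 = 4.73 + 1.16 = 5.89.
Reliability = 5.89 / 6.16 = 0.956.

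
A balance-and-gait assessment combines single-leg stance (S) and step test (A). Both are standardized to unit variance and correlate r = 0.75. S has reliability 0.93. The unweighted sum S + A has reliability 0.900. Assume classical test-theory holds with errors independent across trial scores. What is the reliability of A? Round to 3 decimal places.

Var(S+A) = 2 + 2·0.75 = 3.500.
True-score variance = ρ_S + ρ_A + 2·0.75, so 0.900 = (0.93 + ρ_A + 1.50) / 3.500.
ρ_A = 0.900·3.500 − 0.93 − 1.50 = 0.720.

0.720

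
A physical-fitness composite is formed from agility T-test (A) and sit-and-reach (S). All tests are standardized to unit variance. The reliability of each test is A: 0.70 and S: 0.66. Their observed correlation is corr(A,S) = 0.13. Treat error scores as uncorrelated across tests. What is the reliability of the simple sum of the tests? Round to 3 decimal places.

Var(A+S) = 2 + 2·[0.13] = 2 + 0.26 = 2.26.
Under uncorrelated errors the observed covariances equal the true-score covariances, so only the own-variance terms attenuate.
True-score variance = [0.70 + 0.66] + 0.26 = 1.36 + 0.26 = 1.62.
Reliability = 1.62 / 2.26 = 0.717.

0.717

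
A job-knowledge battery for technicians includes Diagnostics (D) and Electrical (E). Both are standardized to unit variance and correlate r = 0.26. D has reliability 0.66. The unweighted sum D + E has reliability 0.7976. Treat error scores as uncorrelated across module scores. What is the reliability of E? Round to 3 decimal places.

Var(D+E) = 2 + 2·0.26 = 2.520.
True-score variance = ρ_D + ρ_E + 2·0.26, so 0.7976 = (0.66 + ρ_E + 0.52) / 2.520.
ρ_E = 0.7976·2.520 − 0.66 − 0.52 = 0.830.

0.830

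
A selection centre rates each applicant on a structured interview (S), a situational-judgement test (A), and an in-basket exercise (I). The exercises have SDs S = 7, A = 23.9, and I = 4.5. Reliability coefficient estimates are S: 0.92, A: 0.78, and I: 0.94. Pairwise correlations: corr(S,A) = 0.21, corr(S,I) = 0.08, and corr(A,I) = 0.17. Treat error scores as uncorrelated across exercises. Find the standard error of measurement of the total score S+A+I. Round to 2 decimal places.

Var(total) = 640.46 + 111.873 = 752.333.
True-score variance = 509.659 + 111.873 = 621.532, so reliability = 0.8261.
Error variance = 752.333 − 621.532 = 130.801; SEM = √130.801 = 11.44.

11.44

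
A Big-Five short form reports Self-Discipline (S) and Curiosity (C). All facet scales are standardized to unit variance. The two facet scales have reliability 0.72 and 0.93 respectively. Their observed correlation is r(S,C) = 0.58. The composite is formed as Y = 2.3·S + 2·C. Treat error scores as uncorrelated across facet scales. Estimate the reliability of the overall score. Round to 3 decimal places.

0.880

Var(Y) = 2.3² + 2² + 2·[4.6·0.58] = 9.29 + 5.336 = 14.626.
Because errors are independent across components, Cov(Tᵢ,Tⱼ) = Cov(Xᵢ,Xⱼ); the off-diagonal part of the true-score variance is the same as above.
True-score variance = [2.3²·0.72 + 2²·0.93] + 5.336 = 7.5288 + 5.336 = 12.8648.
Reliability = 12.8648 / 14.626 = 0.880.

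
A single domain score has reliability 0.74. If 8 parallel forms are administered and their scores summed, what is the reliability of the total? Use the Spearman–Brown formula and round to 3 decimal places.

0.958

ρ_k = kρ / (1 + (k−1)ρ) = 8·0.74 / (1 + 7·0.74) = 5.920 / 6.180 = 0.958.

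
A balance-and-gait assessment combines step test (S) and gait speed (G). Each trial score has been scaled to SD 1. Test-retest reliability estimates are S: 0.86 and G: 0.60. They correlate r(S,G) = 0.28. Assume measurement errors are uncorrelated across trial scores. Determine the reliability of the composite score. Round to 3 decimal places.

Var(S+G) = 2 + 2·[0.28] = 2 + 0.56 = 2.56.
Because errors are independent across components, Cov(Tᵢ,Tⱼ) = Cov(Xᵢ,Xⱼ); the off-diagonal part of the true-score variance is the same as above.
True-score variance = [0.86 + 0.60] + 0.56 = 1.46 + 0.56 = 2.02.
Reliability = 2.02 / 2.56 = 0.789.

0.789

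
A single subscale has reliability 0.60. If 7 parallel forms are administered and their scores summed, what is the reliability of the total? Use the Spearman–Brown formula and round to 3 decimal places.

0.913

ρ_k = kρ / (1 + (k−1)ρ) = 7·0.60 / (1 + 6·0.60) = 4.200 / 4.600 = 0.913.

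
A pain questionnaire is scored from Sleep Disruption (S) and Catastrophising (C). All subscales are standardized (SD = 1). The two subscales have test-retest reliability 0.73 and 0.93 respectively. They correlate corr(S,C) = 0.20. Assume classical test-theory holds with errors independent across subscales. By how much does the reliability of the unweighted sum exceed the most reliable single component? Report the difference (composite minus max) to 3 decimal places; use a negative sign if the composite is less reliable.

Var(sum) = 2 + 0.4 = 2.4; true-score variance = 1.66 + 0.4 = 2.06; composite reliability = 0.8583.
Max component reliability = 0.9300.
Difference = 0.8583 − 0.9300 = -0.072.

-0.072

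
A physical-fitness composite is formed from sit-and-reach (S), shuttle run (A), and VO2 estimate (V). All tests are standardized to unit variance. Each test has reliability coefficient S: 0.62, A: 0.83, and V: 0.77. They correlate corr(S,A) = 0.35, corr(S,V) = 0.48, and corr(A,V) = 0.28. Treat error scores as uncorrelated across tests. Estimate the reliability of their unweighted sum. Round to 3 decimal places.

Var(S+A+V) = 3 + 2·[0.35 + 0.48 + 0.28] = 3 + 2.22 = 5.22.
With uncorrelated errors the cross-covariances are all true-score covariance, so they carry over unchanged; only the diagonal terms shrink to ρᵢσᵢ².
True-score variance = [0.62 + 0.83 + 0.77] + 2.22 = 2.22 + 2.22 = 4.44.
Reliability = 4.44 / 5.22 = 0.851.

0.851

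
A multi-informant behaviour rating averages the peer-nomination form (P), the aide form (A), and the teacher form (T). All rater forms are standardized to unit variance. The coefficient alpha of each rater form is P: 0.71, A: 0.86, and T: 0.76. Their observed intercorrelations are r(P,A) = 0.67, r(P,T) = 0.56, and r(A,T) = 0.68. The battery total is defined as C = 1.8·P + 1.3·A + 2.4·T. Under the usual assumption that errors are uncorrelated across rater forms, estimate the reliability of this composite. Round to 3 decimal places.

Var(C) = 1.8² + 1.3² + 2.4² + 2·[2.34·0.67 + 4.32·0.56 + 3.12·0.68] = 10.69 + 12.2172 = 22.9072.
Because errors are independent across components, Cov(Tᵢ,Tⱼ) = Cov(Xᵢ,Xⱼ); the off-diagonal part of the true-score variance is the same as above.
True-score variance = [1.8²·0.71 + 1.3²·0.86 + 2.4²·0.76] + 12.2172 = 8.1314 + 12.2172 = 20.3486.
Reliability = 20.3486 / 22.9072 = 0.888.

0.888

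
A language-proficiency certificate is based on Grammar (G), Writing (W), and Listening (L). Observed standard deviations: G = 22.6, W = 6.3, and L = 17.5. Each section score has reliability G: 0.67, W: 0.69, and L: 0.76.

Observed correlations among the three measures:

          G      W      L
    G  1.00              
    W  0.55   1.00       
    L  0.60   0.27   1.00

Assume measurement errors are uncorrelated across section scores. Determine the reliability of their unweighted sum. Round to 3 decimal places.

Var(G+W+L) = 22.6² + 6.3² + 17.5² + 2·[22.6·6.3·0.55 + 22.6·17.5·0.60 + 6.3·17.5·0.27] = 856.7 + 690.753 = 1547.45.
With uncorrelated errors the cross-covariances are all true-score covariance, so they carry over unchanged; only the diagonal terms shrink to ρᵢσᵢ².
True-score variance = [22.6²·0.67 + 6.3²·0.69 + 17.5²·0.76] + 690.753 = 602.345 + 690.753 = 1293.1.
Reliability = 1293.1 / 1547.45 = 0.836.

0.836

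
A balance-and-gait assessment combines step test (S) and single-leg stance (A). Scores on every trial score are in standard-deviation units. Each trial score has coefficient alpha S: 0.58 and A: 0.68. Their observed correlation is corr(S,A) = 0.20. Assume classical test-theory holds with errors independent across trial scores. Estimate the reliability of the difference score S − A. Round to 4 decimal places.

0.5375

Var(S−A) = 1 + 1 − 2·0.20 = 2 − 0.4 = 1.6.
Under uncorrelated errors the observed covariances equal the true-score covariances, so only the own-variance terms attenuate.
True-score variance = [0.58 + 0.68] − 0.4 = 1.26 − 0.4 = 0.86.
Reliability = 0.86 / 1.6 = 0.5375.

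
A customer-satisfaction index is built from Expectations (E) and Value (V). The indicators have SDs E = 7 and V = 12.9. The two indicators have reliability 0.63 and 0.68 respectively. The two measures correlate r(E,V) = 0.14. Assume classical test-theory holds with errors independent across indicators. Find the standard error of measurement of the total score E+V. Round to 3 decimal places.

Var(total) = 215.41 + 25.284 = 240.694.
True-score variance = 144.029 + 25.284 = 169.313, so reliability = 0.7034.
Error variance = 240.694 − 169.313 = 71.3812; SEM = √71.3812 = 8.449.

8.449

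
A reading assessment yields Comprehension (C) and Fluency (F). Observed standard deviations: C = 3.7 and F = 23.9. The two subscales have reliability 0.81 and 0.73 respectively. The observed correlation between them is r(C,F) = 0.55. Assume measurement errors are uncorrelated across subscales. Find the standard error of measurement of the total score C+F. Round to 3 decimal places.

12.523

Var(total) = 584.9 + 97.273 = 682.173.
True-score variance = 428.072 + 97.273 = 525.345, so reliability = 0.7701.
Error variance = 682.173 − 525.345 = 156.828; SEM = √156.828 = 12.523.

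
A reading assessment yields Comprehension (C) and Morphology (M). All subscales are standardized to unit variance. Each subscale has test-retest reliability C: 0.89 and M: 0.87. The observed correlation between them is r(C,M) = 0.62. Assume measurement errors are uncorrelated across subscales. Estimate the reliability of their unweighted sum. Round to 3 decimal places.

Var(C+M) = 2 + 2·[0.62] = 2 + 1.24 = 3.24.
Under uncorrelated errors the observed covariances equal the true-score covariances, so only the own-variance terms attenuate.
True-score variance = [0.89 + 0.87] + 1.24 = 1.76 + 1.24 = 3.
Reliability = 3 / 3.24 = 0.926.

0.926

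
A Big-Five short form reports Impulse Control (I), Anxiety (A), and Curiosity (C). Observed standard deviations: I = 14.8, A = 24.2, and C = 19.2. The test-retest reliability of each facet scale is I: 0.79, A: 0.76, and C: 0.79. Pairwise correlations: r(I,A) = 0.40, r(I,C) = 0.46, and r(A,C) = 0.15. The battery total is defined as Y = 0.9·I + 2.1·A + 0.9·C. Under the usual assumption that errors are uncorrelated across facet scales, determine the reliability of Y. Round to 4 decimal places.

Var(Y) = 0.9²·14.8² + 2.1²·24.2² + 0.9²·19.2² + 2·[1.89·14.8·24.2·0.40 + 0.81·14.8·19.2·0.46 + 1.89·24.2·19.2·0.15] = 3058.69 + 1016.74 = 4075.44.
With uncorrelated errors the cross-covariances are all true-score covariance, so they carry over unchanged; only the diagonal terms shrink to ρᵢσᵢ².
True-score variance = [0.9²·14.8²·0.79 + 2.1²·24.2²·0.76 + 0.9²·19.2²·0.79] + 1016.74 = 2338.89 + 1016.74 = 3355.63.
Reliability = 3355.63 / 4075.44 = 0.8234.

0.8234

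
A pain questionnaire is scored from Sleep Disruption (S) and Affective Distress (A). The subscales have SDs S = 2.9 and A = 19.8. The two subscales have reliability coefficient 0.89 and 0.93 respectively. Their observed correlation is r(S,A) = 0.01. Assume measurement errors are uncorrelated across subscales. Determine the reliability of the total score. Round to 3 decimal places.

0.929

Var(S+A) = 2.9² + 19.8² + 2·[2.9·19.8·0.01] = 400.45 + 1.1484 = 401.598.
Because errors are independent across components, Cov(Tᵢ,Tⱼ) = Cov(Xᵢ,Xⱼ); the off-diagonal part of the true-score variance is the same as above.
True-score variance = [2.9²·0.89 + 19.8²·0.93] + 1.1484 = 372.082 + 1.1484 = 373.231.
Reliability = 373.231 / 401.598 = 0.929.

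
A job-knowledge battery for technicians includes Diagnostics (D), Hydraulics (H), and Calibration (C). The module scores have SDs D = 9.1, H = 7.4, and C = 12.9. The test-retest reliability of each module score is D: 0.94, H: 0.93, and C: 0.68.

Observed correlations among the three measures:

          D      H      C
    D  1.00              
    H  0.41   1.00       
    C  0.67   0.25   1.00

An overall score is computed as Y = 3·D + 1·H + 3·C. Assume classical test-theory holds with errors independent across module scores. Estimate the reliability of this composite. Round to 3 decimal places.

0.869

Var(Y) = 3²·9.1² + 7.4² + 3²·12.9² + 2·[3·9.1·7.4·0.41 + 9·9.1·12.9·0.67 + 3·7.4·12.9·0.25] = 2297.74 + 1724.57 = 4022.31.
With uncorrelated errors the cross-covariances are all true-score covariance, so they carry over unchanged; only the diagonal terms shrink to ρᵢσᵢ².
True-score variance = [3²·9.1²·0.94 + 7.4²·0.93 + 3²·12.9²·0.68] + 1724.57 = 1769.93 + 1724.57 = 3494.5.
Reliability = 3494.5 / 4022.31 = 0.869.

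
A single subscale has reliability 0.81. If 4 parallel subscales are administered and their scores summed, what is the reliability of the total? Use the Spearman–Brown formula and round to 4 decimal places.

ρ_k = kρ / (1 + (k−1)ρ) = 4·0.81 / (1 + 3·0.81) = 3.240 / 3.430 = 0.9446.

0.9446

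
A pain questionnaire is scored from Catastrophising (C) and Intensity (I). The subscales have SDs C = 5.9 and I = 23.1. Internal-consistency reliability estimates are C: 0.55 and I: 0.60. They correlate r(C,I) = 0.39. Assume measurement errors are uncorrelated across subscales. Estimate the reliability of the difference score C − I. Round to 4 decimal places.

0.5042

Var(C−I) = 5.9² + 23.1² − 2·5.9·23.1·0.39 = 568.42 − 106.306 = 462.114.
Because errors are independent across components, Cov(Tᵢ,Tⱼ) = Cov(Xᵢ,Xⱼ); the off-diagonal part of the true-score variance is the same as above.
True-score variance = [5.9²·0.55 + 23.1²·0.60] − 106.306 = 339.312 − 106.306 = 233.005.
Reliability = 233.005 / 462.114 = 0.5042.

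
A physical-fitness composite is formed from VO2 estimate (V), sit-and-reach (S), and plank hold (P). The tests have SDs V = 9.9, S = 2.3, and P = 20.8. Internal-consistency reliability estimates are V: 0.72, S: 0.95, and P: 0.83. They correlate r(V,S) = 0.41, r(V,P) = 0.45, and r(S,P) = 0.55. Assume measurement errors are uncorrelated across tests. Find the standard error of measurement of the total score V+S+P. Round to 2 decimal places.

10.06

Var(total) = 535.94 + 256.623 = 792.563.
True-score variance = 434.684 + 256.623 = 691.307, so reliability = 0.8722.
Error variance = 792.563 − 691.307 = 101.256; SEM = √101.256 = 10.06.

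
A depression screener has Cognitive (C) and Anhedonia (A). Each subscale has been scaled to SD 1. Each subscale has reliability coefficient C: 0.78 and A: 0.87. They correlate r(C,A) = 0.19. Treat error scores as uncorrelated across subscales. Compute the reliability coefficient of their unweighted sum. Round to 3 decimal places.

0.853

Var(C+A) = 2 + 2·[0.19] = 2 + 0.38 = 2.38.
Under uncorrelated errors the observed covariances equal the true-score covariances, so only the own-variance terms attenuate.
True-score variance = [0.78 + 0.87] + 0.38 = 1.65 + 0.38 = 2.03.
Reliability = 2.03 / 2.38 = 0.853.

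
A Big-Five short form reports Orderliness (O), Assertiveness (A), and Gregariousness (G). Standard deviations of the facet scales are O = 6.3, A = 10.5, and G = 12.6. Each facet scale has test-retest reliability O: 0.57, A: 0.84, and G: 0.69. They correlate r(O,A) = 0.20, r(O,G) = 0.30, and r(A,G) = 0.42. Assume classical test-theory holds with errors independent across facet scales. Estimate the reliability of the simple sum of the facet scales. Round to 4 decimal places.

0.8301

Var(O+A+G) = 6.3² + 10.5² + 12.6² + 2·[6.3·10.5·0.20 + 6.3·12.6·0.30 + 10.5·12.6·0.42] = 308.7 + 185.22 = 493.92.
With uncorrelated errors the cross-covariances are all true-score covariance, so they carry over unchanged; only the diagonal terms shrink to ρᵢσᵢ².
True-score variance = [6.3²·0.57 + 10.5²·0.84 + 12.6²·0.69] + 185.22 = 224.778 + 185.22 = 409.998.
Reliability = 409.998 / 493.92 = 0.8301.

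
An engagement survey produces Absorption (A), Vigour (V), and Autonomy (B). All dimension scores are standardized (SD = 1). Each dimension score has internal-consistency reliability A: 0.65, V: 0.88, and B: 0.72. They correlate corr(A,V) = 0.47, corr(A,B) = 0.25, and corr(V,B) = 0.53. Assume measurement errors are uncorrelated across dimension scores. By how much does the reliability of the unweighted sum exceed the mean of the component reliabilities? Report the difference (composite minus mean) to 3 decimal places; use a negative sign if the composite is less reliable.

Var(sum) = 3 + 2.5 = 5.5; true-score variance = 2.25 + 2.5 = 4.75; composite reliability = 0.8636.
Mean component reliability = 0.7500.
Difference = 0.8636 − 0.7500 = 0.114.

0.114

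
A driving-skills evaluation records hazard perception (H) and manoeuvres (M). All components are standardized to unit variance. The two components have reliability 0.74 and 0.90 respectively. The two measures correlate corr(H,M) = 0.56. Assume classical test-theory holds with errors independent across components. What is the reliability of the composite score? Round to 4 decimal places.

Var(H+M) = 2 + 2·[0.56] = 2 + 1.12 = 3.12.
Because errors are independent across components, Cov(Tᵢ,Tⱼ) = Cov(Xᵢ,Xⱼ); the off-diagonal part of the true-score variance is the same as above.
True-score variance = [0.74 + 0.90] + 1.12 = 1.64 + 1.12 = 2.76.
Reliability = 2.76 / 3.12 = 0.8846.

0.8846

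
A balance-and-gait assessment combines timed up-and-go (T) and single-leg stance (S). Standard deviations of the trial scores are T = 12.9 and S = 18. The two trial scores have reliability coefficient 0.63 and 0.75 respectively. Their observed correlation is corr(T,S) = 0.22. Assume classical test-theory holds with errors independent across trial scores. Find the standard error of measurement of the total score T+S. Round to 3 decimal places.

Var(total) = 490.41 + 102.168 = 592.578.
True-score variance = 347.838 + 102.168 = 450.006, so reliability = 0.7594.
Error variance = 592.578 − 450.006 = 142.572; SEM = √142.572 = 11.940.

11.940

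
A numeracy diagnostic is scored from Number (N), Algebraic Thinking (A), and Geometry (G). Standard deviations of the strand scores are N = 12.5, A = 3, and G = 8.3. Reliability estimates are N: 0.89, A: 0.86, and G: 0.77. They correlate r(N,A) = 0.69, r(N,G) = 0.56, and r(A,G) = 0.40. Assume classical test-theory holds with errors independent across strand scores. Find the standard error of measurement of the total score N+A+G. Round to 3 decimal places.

Var(total) = 234.14 + 187.87 = 422.01.
True-score variance = 199.848 + 187.87 = 387.718, so reliability = 0.9187.
Error variance = 422.01 − 387.718 = 34.2922; SEM = √34.2922 = 5.856.

5.856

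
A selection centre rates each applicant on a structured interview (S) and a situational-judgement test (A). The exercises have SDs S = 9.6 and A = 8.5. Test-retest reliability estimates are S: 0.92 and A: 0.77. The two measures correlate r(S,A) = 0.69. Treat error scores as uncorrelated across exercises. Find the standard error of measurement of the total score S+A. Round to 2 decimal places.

Var(total) = 164.41 + 112.608 = 277.018.
True-score variance = 140.42 + 112.608 = 253.028, so reliability = 0.9134.
Error variance = 277.018 − 253.028 = 23.9903; SEM = √23.9903 = 4.90.

4.90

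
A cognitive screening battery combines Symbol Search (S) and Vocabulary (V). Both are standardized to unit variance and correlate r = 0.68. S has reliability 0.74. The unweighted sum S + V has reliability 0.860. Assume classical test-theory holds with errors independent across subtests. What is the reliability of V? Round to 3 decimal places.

0.790

Var(S+V) = 2 + 2·0.68 = 3.360.
True-score variance = ρ_S + ρ_V + 2·0.68, so 0.860 = (0.74 + ρ_V + 1.36) / 3.360.
ρ_V = 0.860·3.360 − 0.74 − 1.36 = 0.790.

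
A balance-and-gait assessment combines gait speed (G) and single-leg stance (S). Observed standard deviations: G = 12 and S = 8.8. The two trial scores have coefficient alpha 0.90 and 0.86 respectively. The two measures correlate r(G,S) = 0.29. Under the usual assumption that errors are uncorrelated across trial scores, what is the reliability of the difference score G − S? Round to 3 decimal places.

Var(G−S) = 12² + 8.8² − 2·12·8.8·0.29 = 221.44 − 61.248 = 160.192.
With uncorrelated errors the cross-covariances are all true-score covariance, so they carry over unchanged; only the diagonal terms shrink to ρᵢσᵢ².
True-score variance = [12²·0.90 + 8.8²·0.86] − 61.248 = 196.198 − 61.248 = 134.95.
Reliability = 134.95 / 160.192 = 0.842.

0.842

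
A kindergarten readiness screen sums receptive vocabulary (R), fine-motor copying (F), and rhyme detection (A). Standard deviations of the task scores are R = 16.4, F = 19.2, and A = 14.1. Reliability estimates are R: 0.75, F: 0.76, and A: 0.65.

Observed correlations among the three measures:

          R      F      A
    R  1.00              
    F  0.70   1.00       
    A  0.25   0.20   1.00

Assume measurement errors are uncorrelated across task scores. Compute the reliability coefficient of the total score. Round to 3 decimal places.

Var(R+F+A) = 16.4² + 19.2² + 14.1² + 2·[16.4·19.2·0.70 + 16.4·14.1·0.25 + 19.2·14.1·0.20] = 836.41 + 664.74 = 1501.15.
With uncorrelated errors the cross-covariances are all true-score covariance, so they carry over unchanged; only the diagonal terms shrink to ρᵢσᵢ².
True-score variance = [16.4²·0.75 + 19.2²·0.76 + 14.1²·0.65] + 664.74 = 611.113 + 664.74 = 1275.85.
Reliability = 1275.85 / 1501.15 = 0.850.

0.850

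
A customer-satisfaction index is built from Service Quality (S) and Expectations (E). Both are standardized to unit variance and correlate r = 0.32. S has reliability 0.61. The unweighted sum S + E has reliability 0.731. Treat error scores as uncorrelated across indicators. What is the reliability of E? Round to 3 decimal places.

0.680

Var(S+E) = 2 + 2·0.32 = 2.640.
True-score variance = ρ_S + ρ_E + 2·0.32, so 0.731 = (0.61 + ρ_E + 0.64) / 2.640.
ρ_E = 0.731·2.640 − 0.61 − 0.64 = 0.680.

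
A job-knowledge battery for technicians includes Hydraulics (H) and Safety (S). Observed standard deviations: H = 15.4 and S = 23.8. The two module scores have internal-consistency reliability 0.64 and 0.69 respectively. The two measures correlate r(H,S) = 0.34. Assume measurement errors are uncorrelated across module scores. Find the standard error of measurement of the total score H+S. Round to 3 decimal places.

Var(total) = 803.6 + 249.234 = 1052.83.
True-score variance = 542.626 + 249.234 = 791.86, so reliability = 0.7521.
Error variance = 1052.83 − 791.86 = 260.974; SEM = √260.974 = 16.155.

16.155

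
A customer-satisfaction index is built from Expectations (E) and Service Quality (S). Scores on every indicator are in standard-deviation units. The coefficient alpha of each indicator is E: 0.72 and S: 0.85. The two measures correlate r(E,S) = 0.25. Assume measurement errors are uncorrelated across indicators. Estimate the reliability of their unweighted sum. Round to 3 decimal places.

Var(E+S) = 2 + 2·[0.25] = 2 + 0.5 = 2.5.
With uncorrelated errors the cross-covariances are all true-score covariance, so they carry over unchanged; only the diagonal terms shrink to ρᵢσᵢ².
True-score variance = [0.72 + 0.85] + 0.5 = 1.57 + 0.5 = 2.07.
Reliability = 2.07 / 2.5 = 0.828.

0.828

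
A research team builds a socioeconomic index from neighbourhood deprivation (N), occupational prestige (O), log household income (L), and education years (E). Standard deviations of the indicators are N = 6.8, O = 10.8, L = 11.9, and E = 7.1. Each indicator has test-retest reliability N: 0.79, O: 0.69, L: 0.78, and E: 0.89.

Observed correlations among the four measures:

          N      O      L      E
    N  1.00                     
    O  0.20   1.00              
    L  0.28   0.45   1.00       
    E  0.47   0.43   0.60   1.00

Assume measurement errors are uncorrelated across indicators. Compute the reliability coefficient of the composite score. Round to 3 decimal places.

Var(N+O+L+E) = 6.8² + 10.8² + 11.9² + 7.1² + 2·[6.8·10.8·0.20 + 6.8·11.9·0.28 + 6.8·7.1·0.47 + 10.8·11.9·0.45 + 10.8·7.1·0.43 + 11.9·7.1·0.60] = 354.9 + 403.075 = 757.975.
With uncorrelated errors the cross-covariances are all true-score covariance, so they carry over unchanged; only the diagonal terms shrink to ρᵢσᵢ².
True-score variance = [6.8²·0.79 + 10.8²·0.69 + 11.9²·0.78 + 7.1²·0.89] + 403.075 = 272.332 + 403.075 = 675.407.
Reliability = 675.407 / 757.975 = 0.891.

0.891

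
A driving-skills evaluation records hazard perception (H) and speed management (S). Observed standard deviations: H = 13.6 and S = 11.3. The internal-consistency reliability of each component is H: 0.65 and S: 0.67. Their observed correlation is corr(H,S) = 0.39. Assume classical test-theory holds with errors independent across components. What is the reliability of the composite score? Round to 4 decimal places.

Var(H+S) = 13.6² + 11.3² + 2·[13.6·11.3·0.39] = 312.65 + 119.87 = 432.52.
Because errors are independent across components, Cov(Tᵢ,Tⱼ) = Cov(Xᵢ,Xⱼ); the off-diagonal part of the true-score variance is the same as above.
True-score variance = [13.6²·0.65 + 11.3²·0.67] + 119.87 = 205.776 + 119.87 = 325.647.
Reliability = 325.647 / 432.52 = 0.7529.

0.7529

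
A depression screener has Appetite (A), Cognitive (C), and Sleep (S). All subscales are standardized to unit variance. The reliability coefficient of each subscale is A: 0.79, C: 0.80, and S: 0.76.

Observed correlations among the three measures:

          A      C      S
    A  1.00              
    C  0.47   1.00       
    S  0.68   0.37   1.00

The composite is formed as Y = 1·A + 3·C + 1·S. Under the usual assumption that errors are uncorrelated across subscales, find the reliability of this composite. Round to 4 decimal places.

0.8707

Var(Y) = 1 + 3² + 1 + 2·[3·0.47 + 0.68 + 3·0.37] = 11 + 6.4 = 17.4.
Because errors are independent across components, Cov(Tᵢ,Tⱼ) = Cov(Xᵢ,Xⱼ); the off-diagonal part of the true-score variance is the same as above.
True-score variance = [0.79 + 3²·0.80 + 0.76] + 6.4 = 8.75 + 6.4 = 15.15.
Reliability = 15.15 / 17.4 = 0.8707.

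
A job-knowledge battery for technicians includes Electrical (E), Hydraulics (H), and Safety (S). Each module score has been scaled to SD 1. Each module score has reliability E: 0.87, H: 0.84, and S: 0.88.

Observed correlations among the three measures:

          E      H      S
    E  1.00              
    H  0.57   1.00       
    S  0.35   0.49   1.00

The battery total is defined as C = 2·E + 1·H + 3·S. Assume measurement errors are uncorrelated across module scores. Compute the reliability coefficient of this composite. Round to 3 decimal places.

0.925

Var(C) = 2² + 1 + 3² + 2·[2·0.57 + 6·0.35 + 3·0.49] = 14 + 9.42 = 23.42.
Because errors are independent across components, Cov(Tᵢ,Tⱼ) = Cov(Xᵢ,Xⱼ); the off-diagonal part of the true-score variance is the same as above.
True-score variance = [2²·0.87 + 0.84 + 3²·0.88] + 9.42 = 12.24 + 9.42 = 21.66.
Reliability = 21.66 / 23.42 = 0.925.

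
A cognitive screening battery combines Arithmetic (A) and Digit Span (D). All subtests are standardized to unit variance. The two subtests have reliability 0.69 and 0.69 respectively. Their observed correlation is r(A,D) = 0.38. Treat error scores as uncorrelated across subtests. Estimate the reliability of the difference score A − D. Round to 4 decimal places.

0.5000

Var(A−D) = 1 + 1 − 2·0.38 = 2 − 0.76 = 1.24.
Under uncorrelated errors the observed covariances equal the true-score covariances, so only the own-variance terms attenuate.
True-score variance = [0.69 + 0.69] − 0.76 = 1.38 − 0.76 = 0.62.
Reliability = 0.62 / 1.24 = 0.5000.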